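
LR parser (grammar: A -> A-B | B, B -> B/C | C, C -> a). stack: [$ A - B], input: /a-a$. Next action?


'/' can extend B; shift to build B -> B/C
Action: shift


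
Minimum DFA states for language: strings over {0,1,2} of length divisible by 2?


Track length mod 2: states 0..1, accept at 0
Minimal DFA: 2 states


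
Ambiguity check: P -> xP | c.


right-linear, alternatives start with distinct terminals 'x' vs 'c': unique leftmost derivation
Unambiguous


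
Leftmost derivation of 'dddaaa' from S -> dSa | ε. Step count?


Derivation: S => dSa => ddSaa => dddSaaa => dddaaa
Steps: 4


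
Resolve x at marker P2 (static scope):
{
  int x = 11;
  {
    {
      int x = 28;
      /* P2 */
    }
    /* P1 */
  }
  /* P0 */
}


x declared in the same block as P2
x = 28


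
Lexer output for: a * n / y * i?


Scan left to right, longest-match per lexeme
Tokens: ID(a), OP(*), ID(n), OP(/), ID(y), OP(*), ID(i)


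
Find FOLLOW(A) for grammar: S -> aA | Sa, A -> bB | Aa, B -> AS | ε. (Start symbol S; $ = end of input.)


$ ∈ FOLLOW(S). For each A -> αBβ: add FIRST(β)\{ε} to FOLLOW(B); if β nullable, add FOLLOW(A).
FOLLOW(A) = {$, a}


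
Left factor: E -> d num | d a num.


Common prefix: 'd'
Factored: E -> d E', E' -> num | a num


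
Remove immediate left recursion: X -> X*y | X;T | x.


Left-recursive alternatives: X*y, X;T; non-recursive: x
Introduce X': X -> xX', X' -> *yX' | ;TX' | ε


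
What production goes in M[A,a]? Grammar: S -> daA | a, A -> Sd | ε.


For [A, a]: 'a' ∈ FIRST(Sd)
Entry: A -> Sd


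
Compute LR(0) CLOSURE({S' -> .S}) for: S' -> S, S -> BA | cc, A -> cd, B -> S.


Start: S' -> .S
For each item with dot before a nonterminal B, add B -> .γ for every B-production
Closure: [S' -> .S, S -> .BA, S -> .cc, B -> .S]


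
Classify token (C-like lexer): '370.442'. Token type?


Pattern: digits with a decimal point
Type: FLOAT_LITERAL


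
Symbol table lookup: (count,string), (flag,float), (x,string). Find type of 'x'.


Lookup 'x' → type string


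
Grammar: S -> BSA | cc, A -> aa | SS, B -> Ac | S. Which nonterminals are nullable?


A nonterminal is nullable iff some alternative derives ε (directly, or every symbol in it is nullable)
Nullable: {}


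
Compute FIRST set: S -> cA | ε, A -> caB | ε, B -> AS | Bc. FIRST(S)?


Per alternative of S: FIRST(cA) = {c}; FIRST(ε) = {ε}
FIRST(S) = {c, ε}


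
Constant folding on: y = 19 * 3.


19 * 3 = 57 at compile time
Optimized: y = 57


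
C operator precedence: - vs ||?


'-' is additive (level 9); '||' is logical OR (level 1)
Higher level binds tighter
'-' has higher precedence than '||'


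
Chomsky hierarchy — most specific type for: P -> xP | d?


Right-linear: every RHS is a terminal or a terminal followed by one nonterminal
Classification: Type 3 (Regular)


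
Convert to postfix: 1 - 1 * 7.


* has higher precedence, evaluate 1*7 first
Postfix: 1 1 7 * -


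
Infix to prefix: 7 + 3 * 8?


'*' binds tighter: tree is (+ 7 (* 3 8))
Prefix: + 7 * 3 8


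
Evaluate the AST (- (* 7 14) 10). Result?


Evaluate inner: (* 7 14) = 98
Evaluate root: (- 98 10) = 88
Result: 88


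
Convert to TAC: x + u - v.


Break into single-operator statements:
t1 = x + u
t2 = t1 - v


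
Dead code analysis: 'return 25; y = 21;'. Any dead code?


statement follows a return and is unreachable
Dead: 'y = 21'


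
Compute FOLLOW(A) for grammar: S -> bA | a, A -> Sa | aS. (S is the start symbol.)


$ ∈ FOLLOW(S). For each A -> αBβ: add FIRST(β)\{ε} to FOLLOW(B); if β nullable, add FOLLOW(A).
FOLLOW(A) = {$, a}


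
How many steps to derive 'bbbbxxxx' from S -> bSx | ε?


Derivation: S => bSx => bbSxx => bbbSxxx => bbbbSxxxx => bbbbxxxx
Steps: 5


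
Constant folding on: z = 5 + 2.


5 + 2 = 7 at compile time
Optimized: z = 7


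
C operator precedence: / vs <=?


'/' is multiplicative (level 10); '<=' is relational (level 7)
Higher level binds tighter
'/' has higher precedence than '<='


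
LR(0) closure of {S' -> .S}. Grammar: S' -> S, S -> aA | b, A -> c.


Start: S' -> .S
For each item with dot before a nonterminal B, add B -> .γ for every B-production
Closure: [S' -> .S, S -> .aA, S -> .b]


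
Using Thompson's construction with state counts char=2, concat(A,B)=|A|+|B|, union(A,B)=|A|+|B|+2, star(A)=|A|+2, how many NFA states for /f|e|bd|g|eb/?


Syntax tree has 7 char leaf(s), 4 union(s), 0 star(s)
chars contribute 7×2 = 14; each union adds +2; each star adds +2
Total: 14 + 8 + 0 = 22 states


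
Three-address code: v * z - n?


Break into single-operator statements:
t1 = v * z
t2 = t1 - n


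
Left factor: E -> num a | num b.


Common prefix: 'num'
Factored: E -> num E', E' -> a | b


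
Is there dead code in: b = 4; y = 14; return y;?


b is assigned but never read
Dead: 'b = 4'


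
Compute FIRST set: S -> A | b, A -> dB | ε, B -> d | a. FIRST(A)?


Per alternative of A: FIRST(dB) = {d}; FIRST(ε) = {ε}
FIRST(A) = {d, ε}


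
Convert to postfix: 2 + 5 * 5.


* has higher precedence, evaluate 5*5 first
Postfix: 2 5 5 * +


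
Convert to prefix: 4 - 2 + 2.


left-to-right (same/higher precedence on left): tree is (+ (- 4 2) 2)
Prefix: + - 4 2 2


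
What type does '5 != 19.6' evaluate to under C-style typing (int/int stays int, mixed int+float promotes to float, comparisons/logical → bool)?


Operand types: int != float
Rule: comparison yields bool
Result type: bool


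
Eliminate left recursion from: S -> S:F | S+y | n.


Left-recursive alternatives: S:F, S+y; non-recursive: n
Introduce S': S -> nS', S' -> :FS' | +yS' | ε


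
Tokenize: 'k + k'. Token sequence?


Scan left to right, longest-match per lexeme
Tokens: ID(k), OP(+), ID(k)


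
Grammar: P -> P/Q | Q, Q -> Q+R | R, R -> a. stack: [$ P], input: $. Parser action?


start symbol P on stack, input exhausted
Action: accept


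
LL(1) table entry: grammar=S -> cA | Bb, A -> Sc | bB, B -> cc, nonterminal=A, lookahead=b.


For [A, b]: 'b' ∈ FIRST(bB)
Entry: A -> bB


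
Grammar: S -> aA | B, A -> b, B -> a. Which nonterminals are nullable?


A nonterminal is nullable iff some alternative derives ε (directly, or every symbol in it is nullable)
Nullable: {}


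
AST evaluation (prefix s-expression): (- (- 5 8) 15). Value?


Evaluate inner: (- 5 8) = -3
Evaluate root: (- -3 15) = -18
Result: -18


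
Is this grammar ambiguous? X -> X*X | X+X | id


'id*id+id' has two parse trees (no precedence encoded between * and +)
Ambiguous


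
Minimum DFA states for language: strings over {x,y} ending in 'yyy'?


Track the longest suffix of input matching a prefix of 'yyy': 4 classes (prefixes of length 0..3)
Minimal DFA: 4 states


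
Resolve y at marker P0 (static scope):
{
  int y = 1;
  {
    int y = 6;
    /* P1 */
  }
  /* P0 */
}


y declared in the same block as P0
y = 1


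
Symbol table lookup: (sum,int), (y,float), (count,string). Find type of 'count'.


Lookup 'count' → type string


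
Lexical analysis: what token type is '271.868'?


Pattern: digits with a decimal point
Type: FLOAT_LITERAL


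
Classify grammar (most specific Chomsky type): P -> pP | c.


Right-linear: every RHS is a terminal or a terminal followed by one nonterminal
Classification: Type 3 (Regular)


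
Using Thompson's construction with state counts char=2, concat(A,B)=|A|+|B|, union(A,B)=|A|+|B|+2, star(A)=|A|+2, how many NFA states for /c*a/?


Syntax tree has 2 char leaf(s), 0 union(s), 1 star(s)
chars contribute 2×2 = 4; each union adds +2; each star adds +2
Total: 4 + 0 + 2 = 6 states


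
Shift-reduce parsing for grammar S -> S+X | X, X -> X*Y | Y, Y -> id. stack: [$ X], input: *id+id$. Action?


shift '*' to continue X -> X*Y
Action: shift


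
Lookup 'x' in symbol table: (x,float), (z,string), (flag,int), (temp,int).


Lookup 'x' → type float


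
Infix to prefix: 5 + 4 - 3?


left-to-right (same/higher precedence on left): tree is (- (+ 5 4) 3)
Prefix: - + 5 4 3


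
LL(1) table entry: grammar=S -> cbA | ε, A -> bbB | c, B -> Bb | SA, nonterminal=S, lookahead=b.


For [S, b]: ε is nullable and 'b' ∈ FOLLOW(S)
Entry: S -> ε


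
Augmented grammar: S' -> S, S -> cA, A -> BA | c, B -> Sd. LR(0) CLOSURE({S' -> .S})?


Start: S' -> .S
For each item with dot before a nonterminal B, add B -> .γ for every B-production
Closure: [S' -> .S, S -> .cA]


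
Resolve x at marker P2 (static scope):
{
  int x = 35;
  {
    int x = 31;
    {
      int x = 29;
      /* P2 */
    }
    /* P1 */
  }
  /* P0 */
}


x declared in the same block as P2
x = 29


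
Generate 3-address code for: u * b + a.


Break into single-operator statements:
t1 = u * b
t2 = t1 + a


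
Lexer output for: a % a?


Scan left to right, longest-match per lexeme
Tokens: ID(a), OP(%), ID(a)


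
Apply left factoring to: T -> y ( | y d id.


Common prefix: 'y'
Factored: T -> y T', T' -> ( | d id


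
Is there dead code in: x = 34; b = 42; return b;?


x is assigned but never read
Dead: 'x = 34'


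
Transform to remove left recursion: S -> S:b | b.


Left-recursive alternatives: S:b; non-recursive: b
Introduce S': S -> bS', S' -> :bS' | ε


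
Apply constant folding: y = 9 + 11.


9 + 11 = 20 at compile time
Optimized: y = 20


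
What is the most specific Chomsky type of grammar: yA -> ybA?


LHS has context (more than one symbol) and |LHS| ≤ |RHS|
Classification: Type 1 (Context-Sensitive)


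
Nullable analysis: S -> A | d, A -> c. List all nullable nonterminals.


A nonterminal is nullable iff some alternative derives ε (directly, or every symbol in it is nullable)
Nullable: {}


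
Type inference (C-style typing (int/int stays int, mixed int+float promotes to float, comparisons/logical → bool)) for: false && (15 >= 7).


Operand types: bool && bool
Rule: logical operators take bool operands and yield bool
Result type: bool


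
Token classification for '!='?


Pattern: operator symbol
Type: OPERATOR


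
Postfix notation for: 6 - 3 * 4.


* has higher precedence, evaluate 3*4 first
Postfix: 6 3 4 * -


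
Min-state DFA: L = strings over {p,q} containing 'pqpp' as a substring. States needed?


KMP-style automaton: 4 progress states + 1 absorbing accept = 5
Minimal DFA: 5 states


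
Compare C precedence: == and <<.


'<<' is shift (level 8); '==' is equality (level 6)
Higher level binds tighter
'<<' has higher precedence than '=='


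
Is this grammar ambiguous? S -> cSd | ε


balanced c^n…d^n: each string has a unique parse
Unambiguous


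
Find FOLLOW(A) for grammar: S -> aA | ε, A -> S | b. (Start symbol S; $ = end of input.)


$ ∈ FOLLOW(S). For each A -> αBβ: add FIRST(β)\{ε} to FOLLOW(B); if β nullable, add FOLLOW(A).
FOLLOW(A) = {$}


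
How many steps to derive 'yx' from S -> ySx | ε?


Derivation: S => ySx => yx
Steps: 2


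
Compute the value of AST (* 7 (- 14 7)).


Evaluate inner: (- 14 7) = 7
Evaluate root: (* 7 7) = 49
Result: 49


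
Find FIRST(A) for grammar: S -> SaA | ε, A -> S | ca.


Per alternative of A: FIRST(S) = {a, ε}; FIRST(ca) = {c}
FIRST(A) = {a, c, ε}


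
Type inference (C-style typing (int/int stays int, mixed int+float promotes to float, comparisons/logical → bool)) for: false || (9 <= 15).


Operand types: bool || bool
Rule: logical operators take bool operands and yield bool
Result type: bool


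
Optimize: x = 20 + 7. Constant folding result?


20 + 7 = 27 at compile time
Optimized: x = 27


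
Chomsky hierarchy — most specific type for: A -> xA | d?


Right-linear: every RHS is a terminal or a terminal followed by one nonterminal
Classification: Type 3 (Regular)


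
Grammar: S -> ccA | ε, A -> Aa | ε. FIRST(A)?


Per alternative of A: FIRST(Aa) = {a}; FIRST(ε) = {ε}
FIRST(A) = {a, ε}


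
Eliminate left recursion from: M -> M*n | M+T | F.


Left-recursive alternatives: M*n, M+T; non-recursive: F
Introduce M': M -> FM', M' -> *nM' | +TM' | ε


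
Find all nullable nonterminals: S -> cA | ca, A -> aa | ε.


A nonterminal is nullable iff some alternative derives ε (directly, or every symbol in it is nullable)
Nullable: {A}


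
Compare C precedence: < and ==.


'<' is relational (level 7); '==' is equality (level 6)
Higher level binds tighter
'<' has higher precedence than '=='


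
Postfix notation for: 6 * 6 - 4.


Left to right (same or higher precedence on left)
Postfix: 6 6 * 4 -


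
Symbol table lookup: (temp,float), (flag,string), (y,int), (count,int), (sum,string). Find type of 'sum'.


Lookup 'sum' → type string


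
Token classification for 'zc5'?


Pattern: letter/underscore followed by alphanumerics, not a keyword
Type: IDENTIFIER


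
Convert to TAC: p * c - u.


Break into single-operator statements:
t1 = p * c
t2 = t1 - u


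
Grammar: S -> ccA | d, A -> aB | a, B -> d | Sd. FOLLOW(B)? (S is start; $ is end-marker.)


$ ∈ FOLLOW(S). For each A -> αBβ: add FIRST(β)\{ε} to FOLLOW(B); if β nullable, add FOLLOW(A).
FOLLOW(B) = {$, d}


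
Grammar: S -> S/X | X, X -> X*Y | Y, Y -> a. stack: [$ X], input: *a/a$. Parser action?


shift '*' to continue X -> X*Y
Action: shift


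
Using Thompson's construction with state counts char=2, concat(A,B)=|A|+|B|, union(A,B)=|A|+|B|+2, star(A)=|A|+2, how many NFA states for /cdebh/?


Syntax tree has 5 char leaf(s), 0 union(s), 0 star(s)
chars contribute 5×2 = 10; each union adds +2; each star adds +2
Total: 10 + 0 + 0 = 10 states


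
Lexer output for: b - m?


Scan left to right, longest-match per lexeme
Tokens: ID(b), OP(-), ID(m)


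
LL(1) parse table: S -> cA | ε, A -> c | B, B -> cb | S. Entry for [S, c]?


For [S, c]: 'c' ∈ FIRST(cA)
Entry: S -> cA


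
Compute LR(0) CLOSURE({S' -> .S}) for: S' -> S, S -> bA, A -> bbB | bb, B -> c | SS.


Start: S' -> .S
For each item with dot before a nonterminal B, add B -> .γ for every B-production
Closure: [S' -> .S, S -> .bA]


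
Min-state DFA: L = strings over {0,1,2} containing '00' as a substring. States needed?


KMP-style automaton: 2 progress states + 1 absorbing accept = 3
Minimal DFA: 3 states


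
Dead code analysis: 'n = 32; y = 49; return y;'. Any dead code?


n is assigned but never read
Dead: 'n = 32'


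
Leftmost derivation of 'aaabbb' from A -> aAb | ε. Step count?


Derivation: A => aAb => aaAbb => aaaAbbb => aaabbb
Steps: 4


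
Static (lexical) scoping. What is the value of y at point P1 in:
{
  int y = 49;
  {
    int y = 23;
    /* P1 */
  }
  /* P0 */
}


y declared in the same block as P1
y = 23


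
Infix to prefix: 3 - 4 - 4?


left-to-right (same/higher precedence on left): tree is (- (- 3 4) 4)
Prefix: - - 3 4 4


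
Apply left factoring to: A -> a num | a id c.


Common prefix: 'a'
Factored: A -> a A', A' -> num | id c


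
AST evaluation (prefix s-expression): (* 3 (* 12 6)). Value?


Evaluate inner: (* 12 6) = 72
Evaluate root: (* 3 72) = 216
Result: 216


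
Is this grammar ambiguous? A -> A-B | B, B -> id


precedence layered via separate nonterminal B: deterministic
Unambiguous


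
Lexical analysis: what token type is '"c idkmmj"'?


Pattern: double-quoted sequence
Type: STRING_LITERAL


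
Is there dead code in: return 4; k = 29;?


statement follows a return and is unreachable
Dead: 'k = 29'


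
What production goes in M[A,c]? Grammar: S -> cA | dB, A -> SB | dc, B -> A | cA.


For [A, c]: 'c' ∈ FIRST(SB)
Entry: A -> SB


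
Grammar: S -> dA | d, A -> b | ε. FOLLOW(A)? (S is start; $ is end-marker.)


$ ∈ FOLLOW(S). For each A -> αBβ: add FIRST(β)\{ε} to FOLLOW(B); if β nullable, add FOLLOW(A).
FOLLOW(A) = {$}


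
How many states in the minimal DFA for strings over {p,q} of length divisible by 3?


Track length mod 3: states 0..2, accept at 0
Minimal DFA: 3 states


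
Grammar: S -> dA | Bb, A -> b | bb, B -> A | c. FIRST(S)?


Per alternative of S: FIRST(dA) = {d}; FIRST(Bb) = {b, c}
FIRST(S) = {b, c, d}


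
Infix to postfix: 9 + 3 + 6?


Left to right (same or higher precedence on left)
Postfix: 9 3 + 6 +


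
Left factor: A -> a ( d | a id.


Common prefix: 'a'
Factored: A -> a A', A' -> ( d | id


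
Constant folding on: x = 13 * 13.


13 * 13 = 169 at compile time
Optimized: x = 169


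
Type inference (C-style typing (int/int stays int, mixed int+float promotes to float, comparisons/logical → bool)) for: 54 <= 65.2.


Operand types: int <= float
Rule: comparison yields bool
Result type: bool


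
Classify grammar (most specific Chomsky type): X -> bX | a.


Right-linear: every RHS is a terminal or a terminal followed by one nonterminal
Classification: Type 3 (Regular)


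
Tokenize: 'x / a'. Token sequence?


Scan left to right, longest-match per lexeme
Tokens: ID(x), OP(/), ID(a)


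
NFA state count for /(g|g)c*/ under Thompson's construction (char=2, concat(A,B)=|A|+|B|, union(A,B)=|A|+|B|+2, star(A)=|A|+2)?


Syntax tree has 3 char leaf(s), 1 union(s), 1 star(s)
chars contribute 3×2 = 6; each union adds +2; each star adds +2
Total: 6 + 2 + 2 = 10 states


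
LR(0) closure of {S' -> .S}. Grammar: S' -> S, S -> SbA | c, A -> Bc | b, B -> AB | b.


Start: S' -> .S
For each item with dot before a nonterminal B, add B -> .γ for every B-production
Closure: [S' -> .S, S -> .SbA, S -> .c]


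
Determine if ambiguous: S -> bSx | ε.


balanced b^n…x^n: each string has a unique parse
Unambiguous


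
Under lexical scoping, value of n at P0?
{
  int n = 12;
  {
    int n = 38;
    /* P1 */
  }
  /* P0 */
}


n declared in the same block as P0
n = 12


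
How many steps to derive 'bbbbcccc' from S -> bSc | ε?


Derivation: S => bSc => bbScc => bbbSccc => bbbbScccc => bbbbcccc
Steps: 5


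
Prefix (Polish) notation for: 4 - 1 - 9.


left-to-right (same/higher precedence on left): tree is (- (- 4 1) 9)
Prefix: - - 4 1 9


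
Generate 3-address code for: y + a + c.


Break into single-operator statements:
t1 = y + a
t2 = t1 + c


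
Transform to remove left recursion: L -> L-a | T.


Left-recursive alternatives: L-a; non-recursive: T
Introduce L': L -> TL', L' -> -aL' | ε


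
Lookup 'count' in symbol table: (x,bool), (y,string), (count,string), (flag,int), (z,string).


Lookup 'count' → type string


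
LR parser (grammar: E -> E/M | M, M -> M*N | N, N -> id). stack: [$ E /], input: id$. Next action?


no handle ('E/' is not any RHS); shift 'id'
Action: shift


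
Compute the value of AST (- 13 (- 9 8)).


Evaluate inner: (- 9 8) = 1
Evaluate root: (- 13 1) = 12
Result: 12


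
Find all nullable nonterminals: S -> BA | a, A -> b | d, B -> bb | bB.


A nonterminal is nullable iff some alternative derives ε (directly, or every symbol in it is nullable)
Nullable: {}


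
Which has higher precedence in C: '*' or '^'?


'*' is multiplicative (level 10); '^' is bitwise XOR (level 4)
Higher level binds tighter
'*' has higher precedence than '^'


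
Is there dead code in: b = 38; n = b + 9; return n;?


b is read by n's definition; n is returned
No dead code


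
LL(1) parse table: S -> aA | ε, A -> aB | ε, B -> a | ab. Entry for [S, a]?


For [S, a]: 'a' ∈ FIRST(aA)
Entry: S -> aA


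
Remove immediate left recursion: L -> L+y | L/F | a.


Left-recursive alternatives: L+y, L/F; non-recursive: a
Introduce L': L -> aL', L' -> +yL' | /FL' | ε


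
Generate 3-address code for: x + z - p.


Break into single-operator statements:
t1 = x + z
t2 = t1 - p


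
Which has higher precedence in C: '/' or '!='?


'/' is multiplicative (level 10); '!=' is equality (level 6)
Higher level binds tighter
'/' has higher precedence than '!='


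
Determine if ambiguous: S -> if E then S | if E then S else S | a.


dangling else: 'if E then if E then a else a' parses two ways
Ambiguous


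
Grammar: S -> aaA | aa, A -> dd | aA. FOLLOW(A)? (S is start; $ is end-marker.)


$ ∈ FOLLOW(S). For each A -> αBβ: add FIRST(β)\{ε} to FOLLOW(B); if β nullable, add FOLLOW(A).
FOLLOW(A) = {$}


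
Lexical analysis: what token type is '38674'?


Pattern: digits only
Type: INTEGER_LITERAL


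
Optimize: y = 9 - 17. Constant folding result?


9 - 17 = -8 at compile time
Optimized: y = -8


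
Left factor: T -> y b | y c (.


Common prefix: 'y'
Factored: T -> y T', T' -> b | c (


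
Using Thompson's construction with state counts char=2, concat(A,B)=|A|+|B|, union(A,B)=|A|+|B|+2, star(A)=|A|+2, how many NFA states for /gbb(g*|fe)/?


Syntax tree has 6 char leaf(s), 1 union(s), 1 star(s)
chars contribute 6×2 = 12; each union adds +2; each star adds +2
Total: 12 + 2 + 2 = 16 states


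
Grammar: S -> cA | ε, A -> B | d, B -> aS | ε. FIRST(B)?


Per alternative of B: FIRST(aS) = {a}; FIRST(ε) = {ε}
FIRST(B) = {a, ε}


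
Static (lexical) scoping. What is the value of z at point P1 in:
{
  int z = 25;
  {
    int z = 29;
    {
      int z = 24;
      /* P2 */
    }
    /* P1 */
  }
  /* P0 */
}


z declared in the same block as P1
z = 29


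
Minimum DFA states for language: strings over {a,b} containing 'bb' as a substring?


KMP-style automaton: 2 progress states + 1 absorbing accept = 3
Minimal DFA: 3 states


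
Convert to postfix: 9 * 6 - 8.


Left to right (same or higher precedence on left)
Postfix: 9 6 * 8 -


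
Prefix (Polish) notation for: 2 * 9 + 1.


left-to-right (same/higher precedence on left): tree is (+ (* 2 9) 1)
Prefix: + * 2 9 1


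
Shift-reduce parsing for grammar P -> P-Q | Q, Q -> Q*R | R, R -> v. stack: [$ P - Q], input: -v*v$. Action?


handle 'P-Q' on top; lookahead ∈ FOLLOW(P) = {-, $}
Action: reduce (P -> P-Q)


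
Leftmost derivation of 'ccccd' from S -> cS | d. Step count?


Derivation: S => cS => ccS => cccS => ccccS => ccccd
Steps: 5


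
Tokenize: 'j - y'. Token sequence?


Scan left to right, longest-match per lexeme
Tokens: ID(j), OP(-), ID(y)


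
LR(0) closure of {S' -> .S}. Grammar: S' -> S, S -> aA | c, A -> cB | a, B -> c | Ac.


Start: S' -> .S
For each item with dot before a nonterminal B, add B -> .γ for every B-production
Closure: [S' -> .S, S -> .aA, S -> .c]


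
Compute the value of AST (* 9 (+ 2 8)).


Evaluate inner: (+ 2 8) = 10
Evaluate root: (* 9 10) = 90
Result: 90


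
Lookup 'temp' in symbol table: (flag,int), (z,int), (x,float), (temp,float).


Lookup 'temp' → type float


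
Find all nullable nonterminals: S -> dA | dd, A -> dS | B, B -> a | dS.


A nonterminal is nullable iff some alternative derives ε (directly, or every symbol in it is nullable)
Nullable: {}


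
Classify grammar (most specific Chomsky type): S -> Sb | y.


Left-linear: every RHS is a terminal or one nonterminal followed by a terminal
Classification: Type 3 (Regular)


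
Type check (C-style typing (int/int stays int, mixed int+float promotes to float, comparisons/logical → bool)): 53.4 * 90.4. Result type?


Operand types: float * float
Rule: mixed int/float promotes to float; int/int stays int
Result type: float


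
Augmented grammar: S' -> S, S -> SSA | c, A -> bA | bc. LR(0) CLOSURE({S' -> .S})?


Start: S' -> .S
For each item with dot before a nonterminal B, add B -> .γ for every B-production
Closure: [S' -> .S, S -> .SSA, S -> .c]


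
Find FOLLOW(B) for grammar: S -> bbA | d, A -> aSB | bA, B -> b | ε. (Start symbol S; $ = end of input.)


$ ∈ FOLLOW(S). For each A -> αBβ: add FIRST(β)\{ε} to FOLLOW(B); if β nullable, add FOLLOW(A).
FOLLOW(B) = {$, b}


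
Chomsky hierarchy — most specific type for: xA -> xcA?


LHS has context (more than one symbol) and |LHS| ≤ |RHS|
Classification: Type 1 (Context-Sensitive)


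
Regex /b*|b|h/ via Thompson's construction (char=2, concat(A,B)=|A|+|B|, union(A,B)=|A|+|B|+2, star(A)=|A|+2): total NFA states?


Syntax tree has 3 char leaf(s), 2 union(s), 1 star(s)
chars contribute 3×2 = 6; each union adds +2; each star adds +2
Total: 6 + 4 + 2 = 12 states


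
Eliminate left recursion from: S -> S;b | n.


Left-recursive alternatives: S;b; non-recursive: n
Introduce S': S -> nS', S' -> ;bS' | ε


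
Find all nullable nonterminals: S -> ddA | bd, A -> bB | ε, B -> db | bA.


A nonterminal is nullable iff some alternative derives ε (directly, or every symbol in it is nullable)
Nullable: {A}


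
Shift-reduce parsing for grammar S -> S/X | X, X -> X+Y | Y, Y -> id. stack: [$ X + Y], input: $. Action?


handle 'X+Y' on top
Action: reduce (X -> X+Y)


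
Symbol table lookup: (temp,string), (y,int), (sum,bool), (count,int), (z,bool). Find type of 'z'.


Lookup 'z' → type bool


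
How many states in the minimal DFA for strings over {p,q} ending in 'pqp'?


Track the longest suffix of input matching a prefix of 'pqp': 4 classes (prefixes of length 0..3)
Minimal DFA: 4 states


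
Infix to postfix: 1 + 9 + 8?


Left to right (same or higher precedence on left)
Postfix: 1 9 + 8 +


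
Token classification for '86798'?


Pattern: digits only
Type: INTEGER_LITERAL


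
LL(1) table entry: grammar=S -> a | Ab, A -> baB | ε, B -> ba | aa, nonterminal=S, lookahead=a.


For [S, a]: 'a' ∈ FIRST(a)
Entry: S -> a


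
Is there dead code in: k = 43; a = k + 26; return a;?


k is read by a's definition; a is returned
No dead code


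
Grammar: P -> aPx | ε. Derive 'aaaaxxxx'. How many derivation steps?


Derivation: P => aPx => aaPxx => aaaPxxx => aaaaPxxxx => aaaaxxxx
Steps: 5


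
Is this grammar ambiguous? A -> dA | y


right-linear, alternatives start with distinct terminals 'd' vs 'y': unique leftmost derivation
Unambiguous


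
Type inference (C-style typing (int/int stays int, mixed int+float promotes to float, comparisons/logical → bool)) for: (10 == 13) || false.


Operand types: bool || bool
Rule: logical operators take bool operands and yield bool
Result type: bool


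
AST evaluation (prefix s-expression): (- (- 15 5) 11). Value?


Evaluate inner: (- 15 5) = 10
Evaluate root: (- 10 11) = -1
Result: -1


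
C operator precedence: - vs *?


'*' is multiplicative (level 10); '-' is additive (level 9)
Higher level binds tighter
'*' has higher precedence than '-'


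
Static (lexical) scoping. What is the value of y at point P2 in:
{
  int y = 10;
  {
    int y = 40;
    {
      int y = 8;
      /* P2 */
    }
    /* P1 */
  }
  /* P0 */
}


y declared in the same block as P2
y = 8


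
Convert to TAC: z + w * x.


Break into single-operator statements:
t1 = w * x
t2 = z + t1


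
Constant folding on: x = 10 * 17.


10 * 17 = 170 at compile time
Optimized: x = 170


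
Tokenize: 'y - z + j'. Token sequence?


Scan left to right, longest-match per lexeme
Tokens: ID(y), OP(-), ID(z), OP(+), ID(j)


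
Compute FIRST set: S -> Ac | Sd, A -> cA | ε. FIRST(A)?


Per alternative of A: FIRST(cA) = {c}; FIRST(ε) = {ε}
FIRST(A) = {c, ε}


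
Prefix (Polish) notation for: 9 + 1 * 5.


'*' binds tighter: tree is (+ 9 (* 1 5))
Prefix: + 9 * 1 5


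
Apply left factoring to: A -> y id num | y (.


Common prefix: 'y'
Factored: A -> y A', A' -> id num | (


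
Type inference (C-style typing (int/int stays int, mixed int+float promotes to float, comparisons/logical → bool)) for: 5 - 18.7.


Operand types: int - float
Rule: mixed int/float promotes to float; int/int stays int
Result type: float


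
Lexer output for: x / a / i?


Scan left to right, longest-match per lexeme
Tokens: ID(x), OP(/), ID(a), OP(/), ID(i)


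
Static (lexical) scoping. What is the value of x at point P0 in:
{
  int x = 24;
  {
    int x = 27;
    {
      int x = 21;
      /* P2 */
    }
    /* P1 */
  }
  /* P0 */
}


x declared in the same block as P0
x = 24


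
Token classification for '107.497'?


Pattern: digits with a decimal point
Type: FLOAT_LITERAL


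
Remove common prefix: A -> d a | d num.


Common prefix: 'd'
Factored: A -> d A', A' -> a | num


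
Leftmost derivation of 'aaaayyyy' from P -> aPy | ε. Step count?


Derivation: P => aPy => aaPyy => aaaPyyy => aaaaPyyyy => aaaayyyy
Steps: 5


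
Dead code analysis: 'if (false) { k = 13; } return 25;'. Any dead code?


condition is constant false, so the whole block is unreachable
Dead: 'if (false) { k = 13; }'


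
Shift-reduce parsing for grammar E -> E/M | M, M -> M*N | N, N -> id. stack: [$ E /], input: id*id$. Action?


no handle ('E/' is not any RHS); shift 'id'
Action: shift


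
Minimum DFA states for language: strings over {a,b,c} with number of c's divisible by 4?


Track (count of c) mod 4: states 0..3, accept at 0
Minimal DFA: 4 states


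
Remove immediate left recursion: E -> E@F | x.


Left-recursive alternatives: E@F; non-recursive: x
Introduce E': E -> xE', E' -> @FE' | ε


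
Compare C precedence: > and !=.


'>' is relational (level 7); '!=' is equality (level 6)
Higher level binds tighter
'>' has higher precedence than '!='


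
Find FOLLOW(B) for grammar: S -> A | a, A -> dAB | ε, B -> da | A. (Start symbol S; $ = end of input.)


$ ∈ FOLLOW(S). For each A -> αBβ: add FIRST(β)\{ε} to FOLLOW(B); if β nullable, add FOLLOW(A).
FOLLOW(B) = {$, d}


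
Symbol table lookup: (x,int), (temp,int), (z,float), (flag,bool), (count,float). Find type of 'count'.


Lookup 'count' → type float


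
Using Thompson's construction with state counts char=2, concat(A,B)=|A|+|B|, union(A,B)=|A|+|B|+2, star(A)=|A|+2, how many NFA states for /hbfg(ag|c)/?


Syntax tree has 7 char leaf(s), 1 union(s), 0 star(s)
chars contribute 7×2 = 14; each union adds +2; each star adds +2
Total: 14 + 2 + 0 = 16 states


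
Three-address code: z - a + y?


Break into single-operator statements:
t1 = z - a
t2 = t1 + y


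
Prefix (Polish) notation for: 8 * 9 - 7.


left-to-right (same/higher precedence on left): tree is (- (* 8 9) 7)
Prefix: - * 8 9 7


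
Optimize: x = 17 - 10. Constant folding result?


17 - 10 = 7 at compile time
Optimized: x = 7


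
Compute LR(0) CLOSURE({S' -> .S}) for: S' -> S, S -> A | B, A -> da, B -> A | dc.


Start: S' -> .S
For each item with dot before a nonterminal B, add B -> .γ for every B-production
Closure: [S' -> .S, S -> .A, S -> .B, A -> .da, B -> .A, B -> .dc]


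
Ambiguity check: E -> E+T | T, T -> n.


precedence layered via separate nonterminal T: deterministic
Unambiguous


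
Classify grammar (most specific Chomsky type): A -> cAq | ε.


Single nonterminal LHS, but c^n q^n is not regular
Classification: Type 2 (Context-Free)


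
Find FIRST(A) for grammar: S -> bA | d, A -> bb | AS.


Per alternative of A: FIRST(bb) = {b}; FIRST(AS) = {b}
FIRST(A) = {b}


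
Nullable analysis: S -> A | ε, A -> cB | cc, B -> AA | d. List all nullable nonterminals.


A nonterminal is nullable iff some alternative derives ε (directly, or every symbol in it is nullable)
Nullable: {S}


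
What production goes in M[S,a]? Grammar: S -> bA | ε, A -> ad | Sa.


For [S, a]: ε is nullable and 'a' ∈ FOLLOW(S)
Entry: S -> ε


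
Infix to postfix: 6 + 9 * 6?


* has higher precedence, evaluate 9*6 first
Postfix: 6 9 6 * +


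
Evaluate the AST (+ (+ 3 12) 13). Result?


Evaluate inner: (+ 3 12) = 15
Evaluate root: (+ 15 13) = 28
Result: 28


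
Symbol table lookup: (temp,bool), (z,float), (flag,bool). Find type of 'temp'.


Lookup 'temp' → type bool


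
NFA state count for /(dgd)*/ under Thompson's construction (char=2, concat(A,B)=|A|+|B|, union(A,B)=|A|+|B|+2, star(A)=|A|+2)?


Syntax tree has 3 char leaf(s), 0 union(s), 1 star(s)
chars contribute 3×2 = 6; each union adds +2; each star adds +2
Total: 6 + 0 + 2 = 8 states


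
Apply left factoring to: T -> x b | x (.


Common prefix: 'x'
Factored: T -> x T', T' -> b | (


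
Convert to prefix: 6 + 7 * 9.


'*' binds tighter: tree is (+ 6 (* 7 9))
Prefix: + 6 * 7 9


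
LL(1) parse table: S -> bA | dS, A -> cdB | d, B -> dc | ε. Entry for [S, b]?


For [S, b]: 'b' ∈ FIRST(bA)
Entry: S -> bA


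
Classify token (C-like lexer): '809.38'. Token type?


Pattern: digits with a decimal point
Type: FLOAT_LITERAL


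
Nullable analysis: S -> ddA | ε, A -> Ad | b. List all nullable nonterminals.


A nonterminal is nullable iff some alternative derives ε (directly, or every symbol in it is nullable)
Nullable: {S}


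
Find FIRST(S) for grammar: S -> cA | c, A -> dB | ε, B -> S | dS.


Per alternative of S: FIRST(cA) = {c}; FIRST(c) = {c}
FIRST(S) = {c}


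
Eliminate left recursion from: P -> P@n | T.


Left-recursive alternatives: P@n; non-recursive: T
Introduce P': P -> TP', P' -> @nP' | ε


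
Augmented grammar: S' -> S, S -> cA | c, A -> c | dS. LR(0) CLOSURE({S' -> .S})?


Start: S' -> .S
For each item with dot before a nonterminal B, add B -> .γ for every B-production
Closure: [S' -> .S, S -> .cA, S -> .c]


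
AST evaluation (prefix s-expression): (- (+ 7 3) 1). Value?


Evaluate inner: (+ 7 3) = 10
Evaluate root: (- 10 1) = 9
Result: 9


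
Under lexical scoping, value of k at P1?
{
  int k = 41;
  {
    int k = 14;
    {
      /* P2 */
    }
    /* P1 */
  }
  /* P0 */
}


k declared in the same block as P1
k = 14


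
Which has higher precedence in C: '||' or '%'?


'%' is multiplicative (level 10); '||' is logical OR (level 1)
Higher level binds tighter
'%' has higher precedence than '||'


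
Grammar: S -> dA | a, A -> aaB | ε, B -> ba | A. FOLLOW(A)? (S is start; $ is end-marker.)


$ ∈ FOLLOW(S). For each A -> αBβ: add FIRST(β)\{ε} to FOLLOW(B); if β nullable, add FOLLOW(A).
FOLLOW(A) = {$}


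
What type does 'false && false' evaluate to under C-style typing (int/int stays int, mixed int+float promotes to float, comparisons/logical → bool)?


Operand types: bool && bool
Rule: logical operators take bool operands and yield bool
Result type: bool


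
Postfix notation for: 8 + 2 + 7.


Left to right (same or higher precedence on left)
Postfix: 8 2 + 7 +


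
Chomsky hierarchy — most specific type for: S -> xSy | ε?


Single nonterminal LHS, but x^n y^n is not regular
Classification: Type 2 (Context-Free)


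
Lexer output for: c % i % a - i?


Scan left to right, longest-match per lexeme
Tokens: ID(c), OP(%), ID(i), OP(%), ID(a), OP(-), ID(i)


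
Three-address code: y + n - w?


Break into single-operator statements:
t1 = y + n
t2 = t1 - w


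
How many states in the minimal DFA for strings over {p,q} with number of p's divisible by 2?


Track (count of p) mod 2: states 0..1, accept at 0
Minimal DFA: 2 states


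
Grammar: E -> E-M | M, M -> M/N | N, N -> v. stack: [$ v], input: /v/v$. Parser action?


'v' on top is the handle for N -> v
Action: reduce (N -> v)


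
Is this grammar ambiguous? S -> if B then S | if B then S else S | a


dangling else: 'if B then if B then a else a' parses two ways
Ambiguous


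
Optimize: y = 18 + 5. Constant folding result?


18 + 5 = 23 at compile time
Optimized: y = 23


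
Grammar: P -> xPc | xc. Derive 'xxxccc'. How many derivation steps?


Derivation: P => xPc => xxPcc => xxxccc
Steps: 3


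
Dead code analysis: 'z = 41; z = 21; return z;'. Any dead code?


first assignment to z is overwritten before any read
Dead: 'z = 41'


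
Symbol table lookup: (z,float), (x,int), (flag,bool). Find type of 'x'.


Lookup 'x' → type int


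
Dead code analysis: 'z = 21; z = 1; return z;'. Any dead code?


first assignment to z is overwritten before any read
Dead: 'z = 21'


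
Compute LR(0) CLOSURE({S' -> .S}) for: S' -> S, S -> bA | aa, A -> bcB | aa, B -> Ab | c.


Start: S' -> .S
For each item with dot before a nonterminal B, add B -> .γ for every B-production
Closure: [S' -> .S, S -> .bA, S -> .aa]


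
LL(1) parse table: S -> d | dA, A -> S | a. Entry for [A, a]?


For [A, a]: 'a' ∈ FIRST(a)
Entry: A -> a


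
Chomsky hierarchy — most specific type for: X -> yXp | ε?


Single nonterminal LHS, but y^n p^n is not regular
Classification: Type 2 (Context-Free)


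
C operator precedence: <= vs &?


'<=' is relational (level 7); '&' is bitwise AND (level 5)
Higher level binds tighter
'<=' has higher precedence than '&'


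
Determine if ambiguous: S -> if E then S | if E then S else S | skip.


dangling else: 'if E then if E then skip else skip' parses two ways
Ambiguous


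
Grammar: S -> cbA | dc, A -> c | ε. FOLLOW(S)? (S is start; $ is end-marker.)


$ ∈ FOLLOW(S). For each A -> αBβ: add FIRST(β)\{ε} to FOLLOW(B); if β nullable, add FOLLOW(A).
FOLLOW(S) = {$}


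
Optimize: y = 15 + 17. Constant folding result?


15 + 17 = 32 at compile time
Optimized: y = 32


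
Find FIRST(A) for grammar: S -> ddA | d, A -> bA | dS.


Per alternative of A: FIRST(bA) = {b}; FIRST(dS) = {d}
FIRST(A) = {b, d}


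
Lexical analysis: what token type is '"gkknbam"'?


Pattern: double-quoted sequence
Type: STRING_LITERAL


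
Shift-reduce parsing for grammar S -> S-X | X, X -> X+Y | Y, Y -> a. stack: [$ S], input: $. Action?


start symbol S on stack, input exhausted
Action: accept


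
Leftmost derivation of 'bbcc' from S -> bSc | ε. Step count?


Derivation: S => bSc => bbScc => bbcc
Steps: 3


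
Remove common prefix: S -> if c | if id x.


Common prefix: 'if'
Factored: S -> if S', S' -> c | id x


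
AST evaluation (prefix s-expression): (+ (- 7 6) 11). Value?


Evaluate inner: (- 7 6) = 1
Evaluate root: (+ 1 11) = 12
Result: 12


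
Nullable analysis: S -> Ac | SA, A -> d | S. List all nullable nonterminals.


A nonterminal is nullable iff some alternative derives ε (directly, or every symbol in it is nullable)
Nullable: {}


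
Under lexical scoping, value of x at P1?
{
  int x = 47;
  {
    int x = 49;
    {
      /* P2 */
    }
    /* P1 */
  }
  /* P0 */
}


x declared in the same block as P1
x = 49


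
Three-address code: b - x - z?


Break into single-operator statements:
t1 = b - x
t2 = t1 - z


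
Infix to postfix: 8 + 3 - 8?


Left to right (same or higher precedence on left)
Postfix: 8 3 + 8 -


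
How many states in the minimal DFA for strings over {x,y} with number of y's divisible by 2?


Track (count of y) mod 2: states 0..1, accept at 0
Minimal DFA: 2 states


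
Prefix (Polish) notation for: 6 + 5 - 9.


left-to-right (same/higher precedence on left): tree is (- (+ 6 5) 9)
Prefix: - + 6 5 9


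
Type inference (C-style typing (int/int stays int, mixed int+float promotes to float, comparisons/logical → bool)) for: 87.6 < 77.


Operand types: float < int
Rule: comparison yields bool
Result type: bool


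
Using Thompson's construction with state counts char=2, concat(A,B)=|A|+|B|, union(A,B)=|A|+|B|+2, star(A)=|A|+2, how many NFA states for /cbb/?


Syntax tree has 3 char leaf(s), 0 union(s), 0 star(s)
chars contribute 3×2 = 6; each union adds +2; each star adds +2
Total: 6 + 0 + 0 = 6 states
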